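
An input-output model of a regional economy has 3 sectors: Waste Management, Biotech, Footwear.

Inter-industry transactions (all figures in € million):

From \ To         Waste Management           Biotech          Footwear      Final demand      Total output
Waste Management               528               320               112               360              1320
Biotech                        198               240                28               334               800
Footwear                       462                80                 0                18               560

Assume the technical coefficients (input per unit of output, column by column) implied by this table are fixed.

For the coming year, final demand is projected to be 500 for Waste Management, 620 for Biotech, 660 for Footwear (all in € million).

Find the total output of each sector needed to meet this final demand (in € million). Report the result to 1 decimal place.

Technical coefficients a_ij = z_ij / X_j:
  a_11 = 528/1320 = 0.40, a_21 = 198/1320 = 0.15, a_31 = 462/1320 = 0.35
  a_12 = 320/800 = 0.40, a_22 = 240/800 = 0.30, a_32 = 80/800 = 0.10
  a_13 = 112/560 = 0.20, a_23 = 28/560 = 0.05, a_33 = 0/560 = 0.00
I − A =
  [   0.60    -0.40    -0.20]
  [  -0.15     0.70    -0.05]
  [  -0.35    -0.10     1.00]
Cofactors of I−A, C_ij = (−1)^(i+j)·(minor ij) (rows/columns in the sector order above):
  C_11 = (0.70)(1.00) − (-0.05)(-0.10) = 0.6950
  C_12 = −[(-0.15)(1.00) − (-0.05)(-0.35)] = 0.1675
  C_13 = (-0.15)(-0.10) − (0.70)(-0.35) = 0.2600
  C_21 = −[(-0.40)(1.00) − (-0.20)(-0.10)] = 0.4200
  C_22 = (0.60)(1.00) − (-0.20)(-0.35) = 0.5300
  C_23 = −[(0.60)(-0.10) − (-0.40)(-0.35)] = 0.2000
  C_31 = (-0.40)(-0.05) − (-0.20)(0.70) = 0.1600
  C_32 = −[(0.60)(-0.05) − (-0.20)(-0.15)] = 0.0600
  C_33 = (0.60)(0.70) − (-0.40)(-0.15) = 0.3600
det(I−A) = Σ_j (I−A)_1j·C_1j = (0.60)(0.6950) + (-0.40)(0.1675) + (-0.20)(0.2600) = 0.2980
adj(I−A) = Cᵀ =
  [ 0.6950   0.4200   0.1600]
  [ 0.1675   0.5300   0.0600]
  [ 0.2600   0.2000   0.3600]
(I − A)⁻¹ = adj(I−A) / det(I−A) ≈
  [   2.3322     1.4094     0.5369]
  [   0.5621     1.7785     0.2013]
  [   0.8725     0.6711     1.2081]
x = (I − A)⁻¹ d = adj(I−A)·d / det(I−A), with det(I−A) = 0.2980:
  x_1 = (0.6950·500 + 0.4200·620 + 0.1600·660) / 0.2980 = 713.50 / 0.2980 ≈ 2394.3
  x_2 = (0.1675·500 + 0.5300·620 + 0.0600·660) / 0.2980 = 451.95 / 0.2980 ≈ 1516.6
  x_3 = (0.2600·500 + 0.2000·620 + 0.3600·660) / 0.2980 = 491.60 / 0.2980 ≈ 1649.7

x_1 = 2394.3, x_2 = 1516.6, x_3 = 1649.7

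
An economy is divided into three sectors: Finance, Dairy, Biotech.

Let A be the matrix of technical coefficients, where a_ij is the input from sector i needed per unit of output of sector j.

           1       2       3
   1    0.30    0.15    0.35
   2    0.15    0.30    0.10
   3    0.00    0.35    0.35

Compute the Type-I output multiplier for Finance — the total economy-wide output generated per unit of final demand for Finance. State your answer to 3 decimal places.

I − A =
  [   0.70    -0.15    -0.35]
  [  -0.15     0.70    -0.10]
  [   0.00    -0.35     0.65]
Cofactors of I−A, C_ij = (−1)^(i+j)·(minor ij) (rows/columns in the sector order above):
  C_11 = (0.70)(0.65) − (-0.10)(-0.35) = 0.4200
  C_12 = −[(-0.15)(0.65) − (-0.10)(0.00)] = 0.0975
  C_13 = (-0.15)(-0.35) − (0.70)(0.00) = 0.0525
  C_21 = −[(-0.15)(0.65) − (-0.35)(-0.35)] = 0.2200
  C_22 = (0.70)(0.65) − (-0.35)(0.00) = 0.4550
  C_23 = −[(0.70)(-0.35) − (-0.15)(0.00)] = 0.2450
  C_31 = (-0.15)(-0.10) − (-0.35)(0.70) = 0.2600
  C_32 = −[(0.70)(-0.10) − (-0.35)(-0.15)] = 0.1225
  C_33 = (0.70)(0.70) − (-0.15)(-0.15) = 0.4675
det(I−A) = Σ_j (I−A)_1j·C_1j = (0.70)(0.4200) + (-0.15)(0.0975) + (-0.35)(0.0525) = 0.2610
adj(I−A) = Cᵀ =
  [ 0.4200   0.2200   0.2600]
  [ 0.0975   0.4550   0.1225]
  [ 0.0525   0.2450   0.4675]
(I − A)⁻¹ = adj(I−A) / det(I−A) ≈
  [   1.6092     0.8429     0.9962]
  [   0.3736     1.7433     0.4693]
  [   0.2011     0.9387     1.7912]
The output multiplier for sector j is the column-j sum of the Leontief inverse (I − A)⁻¹ = adj(I−A) / det(I−A).
Column 1 of adj(I−A): (0.4200, 0.0975, 0.0525); det(I−A) = 0.2610.
m_1 = (0.4200 + 0.0975 + 0.0525) / 0.2610 = 0.57 / 0.2610 ≈ 2.184.

m_1 = 2.184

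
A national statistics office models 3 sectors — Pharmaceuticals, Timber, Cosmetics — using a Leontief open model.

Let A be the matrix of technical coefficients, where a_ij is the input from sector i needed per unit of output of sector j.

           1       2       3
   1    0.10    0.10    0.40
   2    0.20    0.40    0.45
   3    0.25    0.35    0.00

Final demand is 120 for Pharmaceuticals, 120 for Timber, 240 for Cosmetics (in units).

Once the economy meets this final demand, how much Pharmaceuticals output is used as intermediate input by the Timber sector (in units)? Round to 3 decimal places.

z_12 = 89.570

I − A =
  [   0.90    -0.10    -0.40]
  [  -0.20     0.60    -0.45]
  [  -0.25    -0.35     1.00]
Cofactors of I−A, C_ij = (−1)^(i+j)·(minor ij) (rows/columns in the sector order above):
  C_11 = (0.60)(1.00) − (-0.45)(-0.35) = 0.4425
  C_12 = −[(-0.20)(1.00) − (-0.45)(-0.25)] = 0.3125
  C_13 = (-0.20)(-0.35) − (0.60)(-0.25) = 0.2200
  C_21 = −[(-0.10)(1.00) − (-0.40)(-0.35)] = 0.2400
  C_22 = (0.90)(1.00) − (-0.40)(-0.25) = 0.8000
  C_23 = −[(0.90)(-0.35) − (-0.10)(-0.25)] = 0.3400
  C_31 = (-0.10)(-0.45) − (-0.40)(0.60) = 0.2850
  C_32 = −[(0.90)(-0.45) − (-0.40)(-0.20)] = 0.4850
  C_33 = (0.90)(0.60) − (-0.10)(-0.20) = 0.5200
det(I−A) = Σ_j (I−A)_1j·C_1j = (0.90)(0.4425) + (-0.10)(0.3125) + (-0.40)(0.2200) = 0.2790
adj(I−A) = Cᵀ =
  [ 0.4425   0.2400   0.2850]
  [ 0.3125   0.8000   0.4850]
  [ 0.2200   0.3400   0.5200]
(I − A)⁻¹ = adj(I−A) / det(I−A) ≈
  [   1.5860     0.8602     1.0215]
  [   1.1201     2.8674     1.7384]
  [   0.7885     1.2186     1.8638]
First solve x = (I − A)⁻¹ d = adj(I−A)·d / det(I−A); in particular x_2 = (0.3125·120 + 0.8000·120 + 0.4850·240) / 0.2790 = 249.90 / 0.2790 ≈ 895.69892.
Intermediate flow from 1 to 2: z_12 = a_12 · x_2 = 0.10 × 249.90 / 0.2790 = 24.99 / 0.2790 ≈ 89.570.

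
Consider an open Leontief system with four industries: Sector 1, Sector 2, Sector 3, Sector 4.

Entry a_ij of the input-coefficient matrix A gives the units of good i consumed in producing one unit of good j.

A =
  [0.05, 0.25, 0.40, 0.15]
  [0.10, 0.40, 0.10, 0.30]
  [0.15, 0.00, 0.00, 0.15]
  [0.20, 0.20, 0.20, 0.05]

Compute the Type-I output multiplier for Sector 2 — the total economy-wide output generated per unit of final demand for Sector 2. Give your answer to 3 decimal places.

m_2 = 3.795

I − A =
  [   0.95    -0.25    -0.40    -0.15]
  [  -0.10     0.60    -0.10    -0.30]
  [  -0.15     0.00     1.00    -0.15]
  [  -0.20    -0.20    -0.20     0.95]
Compute the cofactors C_ij = (−1)^(i+j)·(3×3 minor ij) of I−A; the adjugate is their transpose:
adj(I−A) = Cᵀ =
  [ 0.489000   0.272000   0.263750   0.204750]
  [ 0.178250   0.770500   0.209250   0.304500]
  [ 0.097500   0.076125   0.424750   0.106500]
  [ 0.161000   0.235500   0.189000   0.505250]
det(I−A) = Σ_j (I−A)_1j·C_1j = (0.95)(0.489000) + (-0.25)(0.178250) + (-0.40)(0.097500) + (-0.15)(0.161000) = 0.3568375
(I − A)⁻¹ = adj(I−A) / det(I−A) ≈
  [   1.3704     0.7623     0.7391     0.5738]
  [   0.4995     2.1592     0.5864     0.8533]
  [   0.2732     0.2133     1.1903     0.2985]
  [   0.4512     0.6600     0.5297     1.4159]
The output multiplier for sector j is the column-j sum of the Leontief inverse (I − A)⁻¹ = adj(I−A) / det(I−A).
Column 2 of adj(I−A): (0.272000, 0.770500, 0.076125, 0.235500); det(I−A) = 0.3568375.
m_2 = (0.272000 + 0.770500 + 0.076125 + 0.235500) / 0.3568375 = 1.354125 / 0.3568375 ≈ 3.795.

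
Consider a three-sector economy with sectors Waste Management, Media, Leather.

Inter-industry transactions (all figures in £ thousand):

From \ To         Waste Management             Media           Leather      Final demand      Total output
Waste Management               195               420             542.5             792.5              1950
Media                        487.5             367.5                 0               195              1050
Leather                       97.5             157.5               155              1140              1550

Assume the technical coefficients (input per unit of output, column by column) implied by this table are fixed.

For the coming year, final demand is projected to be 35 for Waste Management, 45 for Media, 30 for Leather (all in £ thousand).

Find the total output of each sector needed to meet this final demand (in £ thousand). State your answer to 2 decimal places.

x_1 = 111.32, x_2 = 112.04, x_3 = 58.19

Technical coefficients a_ij = z_ij / X_j:
  a_11 = 195/1950 = 0.10, a_21 = 487.5/1950 = 0.25, a_31 = 97.5/1950 = 0.05
  a_12 = 420/1050 = 0.40, a_22 = 367.5/1050 = 0.35, a_32 = 157.5/1050 = 0.15
  a_13 = 542.5/1550 = 0.35, a_23 = 0/1550 = 0.00, a_33 = 155/1550 = 0.10
I − A =
  [   0.90    -0.40    -0.35]
  [  -0.25     0.65     0.00]
  [  -0.05    -0.15     0.90]
Cofactors of I−A, C_ij = (−1)^(i+j)·(minor ij) (rows/columns in the sector order above):
  C_11 = (0.65)(0.90) − (0.00)(-0.15) = 0.5850
  C_12 = −[(-0.25)(0.90) − (0.00)(-0.05)] = 0.2250
  C_13 = (-0.25)(-0.15) − (0.65)(-0.05) = 0.0700
  C_21 = −[(-0.40)(0.90) − (-0.35)(-0.15)] = 0.4125
  C_22 = (0.90)(0.90) − (-0.35)(-0.05) = 0.7925
  C_23 = −[(0.90)(-0.15) − (-0.40)(-0.05)] = 0.1550
  C_31 = (-0.40)(0.00) − (-0.35)(0.65) = 0.2275
  C_32 = −[(0.90)(0.00) − (-0.35)(-0.25)] = 0.0875
  C_33 = (0.90)(0.65) − (-0.40)(-0.25) = 0.4850
det(I−A) = Σ_j (I−A)_1j·C_1j = (0.90)(0.5850) + (-0.40)(0.2250) + (-0.35)(0.0700) = 0.4120
adj(I−A) = Cᵀ =
  [ 0.5850   0.4125   0.2275]
  [ 0.2250   0.7925   0.0875]
  [ 0.0700   0.1550   0.4850]
(I − A)⁻¹ = adj(I−A) / det(I−A) ≈
  [   1.4199     1.0012     0.5522]
  [   0.5461     1.9235     0.2124]
  [   0.1699     0.3762     1.1772]
x = (I − A)⁻¹ d = adj(I−A)·d / det(I−A), with det(I−A) = 0.4120:
  x_1 = (0.5850·35 + 0.4125·45 + 0.2275·30) / 0.4120 = 45.8625 / 0.4120 ≈ 111.32
  x_2 = (0.2250·35 + 0.7925·45 + 0.0875·30) / 0.4120 = 46.1625 / 0.4120 ≈ 112.04
  x_3 = (0.0700·35 + 0.1550·45 + 0.4850·30) / 0.4120 = 23.975 / 0.4120 ≈ 58.19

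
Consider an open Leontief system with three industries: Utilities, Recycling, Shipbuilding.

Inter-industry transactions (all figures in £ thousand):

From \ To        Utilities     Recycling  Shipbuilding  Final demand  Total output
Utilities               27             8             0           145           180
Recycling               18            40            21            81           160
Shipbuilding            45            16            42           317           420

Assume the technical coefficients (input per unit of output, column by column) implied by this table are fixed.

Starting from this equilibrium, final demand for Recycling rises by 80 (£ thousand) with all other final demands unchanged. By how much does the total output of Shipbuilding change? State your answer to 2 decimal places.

Δx_S = 13.82

Technical coefficients a_ij = z_ij / X_j:
  a_UU = 27/180 = 0.15, a_RU = 18/180 = 0.10, a_SU = 45/180 = 0.25
  a_UR = 8/160 = 0.05, a_RR = 40/160 = 0.25, a_SR = 16/160 = 0.10
  a_US = 0/420 = 0.00, a_RS = 21/420 = 0.05, a_SS = 42/420 = 0.10
I − A =
  [   0.85    -0.05     0.00]
  [  -0.10     0.75    -0.05]
  [  -0.25    -0.10     0.90]
Cofactors of I−A, C_ij = (−1)^(i+j)·(minor ij) (rows/columns in the sector order above):
  C_11 = (0.75)(0.90) − (-0.05)(-0.10) = 0.6700
  C_12 = −[(-0.10)(0.90) − (-0.05)(-0.25)] = 0.1025
  C_13 = (-0.10)(-0.10) − (0.75)(-0.25) = 0.1975
  C_21 = −[(-0.05)(0.90) − (0.00)(-0.10)] = 0.0450
  C_22 = (0.85)(0.90) − (0.00)(-0.25) = 0.7650
  C_23 = −[(0.85)(-0.10) − (-0.05)(-0.25)] = 0.0975
  C_31 = (-0.05)(-0.05) − (0.00)(0.75) = 0.0025
  C_32 = −[(0.85)(-0.05) − (0.00)(-0.10)] = 0.0425
  C_33 = (0.85)(0.75) − (-0.05)(-0.10) = 0.6325
det(I−A) = Σ_j (I−A)_1j·C_1j = (0.85)(0.6700) + (-0.05)(0.1025) + (0.00)(0.1975) = 0.564375
adj(I−A) = Cᵀ =
  [ 0.6700   0.0450   0.0025]
  [ 0.1025   0.7650   0.0425]
  [ 0.1975   0.0975   0.6325]
(I − A)⁻¹ = adj(I−A) / det(I−A) ≈
  [   1.1872     0.0797     0.0044]
  [   0.1816     1.3555     0.0753]
  [   0.3499     0.1728     1.1207]
Δx = (I − A)⁻¹ Δd with Δd having +80 in the Recycling component and 0 elsewhere.
So Δx_S = L_SR · (+80), where L_SR = adj(I−A)_SR / det(I−A) = 0.0975 / 0.564375.
Δx_S = 0.0975 × (+80) / 0.564375 = 7.80 / 0.564375 ≈ 13.82.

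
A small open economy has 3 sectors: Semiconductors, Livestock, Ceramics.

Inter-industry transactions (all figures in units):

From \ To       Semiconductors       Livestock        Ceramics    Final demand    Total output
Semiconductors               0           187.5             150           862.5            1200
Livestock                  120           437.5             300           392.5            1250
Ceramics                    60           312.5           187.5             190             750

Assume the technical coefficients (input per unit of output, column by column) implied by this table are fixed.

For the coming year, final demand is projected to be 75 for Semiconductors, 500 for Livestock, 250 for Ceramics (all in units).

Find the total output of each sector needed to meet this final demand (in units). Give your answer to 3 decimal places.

Technical coefficients a_ij = z_ij / X_j:
  a_11 = 0/1200 = 0.00, a_21 = 120/1200 = 0.10, a_31 = 60/1200 = 0.05
  a_12 = 187.5/1250 = 0.15, a_22 = 437.5/1250 = 0.35, a_32 = 312.5/1250 = 0.25
  a_13 = 150/750 = 0.20, a_23 = 300/750 = 0.40, a_33 = 187.5/750 = 0.25
I − A =
  [   1.00    -0.15    -0.20]
  [  -0.10     0.65    -0.40]
  [  -0.05    -0.25     0.75]
Cofactors of I−A, C_ij = (−1)^(i+j)·(minor ij) (rows/columns in the sector order above):
  C_11 = (0.65)(0.75) − (-0.40)(-0.25) = 0.3875
  C_12 = −[(-0.10)(0.75) − (-0.40)(-0.05)] = 0.0950
  C_13 = (-0.10)(-0.25) − (0.65)(-0.05) = 0.0575
  C_21 = −[(-0.15)(0.75) − (-0.20)(-0.25)] = 0.1625
  C_22 = (1.00)(0.75) − (-0.20)(-0.05) = 0.7400
  C_23 = −[(1.00)(-0.25) − (-0.15)(-0.05)] = 0.2575
  C_31 = (-0.15)(-0.40) − (-0.20)(0.65) = 0.1900
  C_32 = −[(1.00)(-0.40) − (-0.20)(-0.10)] = 0.4200
  C_33 = (1.00)(0.65) − (-0.15)(-0.10) = 0.6350
det(I−A) = Σ_j (I−A)_1j·C_1j = (1.00)(0.3875) + (-0.15)(0.0950) + (-0.20)(0.0575) = 0.36175
adj(I−A) = Cᵀ =
  [ 0.3875   0.1625   0.1900]
  [ 0.0950   0.7400   0.4200]
  [ 0.0575   0.2575   0.6350]
(I − A)⁻¹ = adj(I−A) / det(I−A) ≈
  [   1.0712     0.4492     0.5252]
  [   0.2626     2.0456     1.1610]
  [   0.1589     0.7118     1.7554]
x = (I − A)⁻¹ d = adj(I−A)·d / det(I−A), with det(I−A) = 0.36175:
  x_1 = (0.3875·75 + 0.1625·500 + 0.1900·250) / 0.36175 = 157.8125 / 0.36175 ≈ 436.247
  x_2 = (0.0950·75 + 0.7400·500 + 0.4200·250) / 0.36175 = 482.125 / 0.36175 ≈ 1332.757
  x_3 = (0.0575·75 + 0.2575·500 + 0.6350·250) / 0.36175 = 291.8125 / 0.36175 ≈ 806.669

x_1 = 436.247, x_2 = 1332.757, x_3 = 806.669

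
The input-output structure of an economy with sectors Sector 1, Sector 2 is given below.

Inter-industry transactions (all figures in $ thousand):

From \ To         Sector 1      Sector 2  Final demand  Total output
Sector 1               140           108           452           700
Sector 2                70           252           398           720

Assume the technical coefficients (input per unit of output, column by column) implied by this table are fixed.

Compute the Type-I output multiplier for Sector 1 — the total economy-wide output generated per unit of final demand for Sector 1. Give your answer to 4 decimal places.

Technical coefficients a_ij = z_ij / X_j:
  a_11 = 140/700 = 0.20, a_21 = 70/700 = 0.10
  a_12 = 108/720 = 0.15, a_22 = 252/720 = 0.35
I − A =
  [   0.80    -0.15]
  [  -0.10     0.65]
det(I−A) = (0.80)(0.65) − (-0.15)(-0.10) = 0.5050
adj(I−A) = [[0.65, 0.15], [0.10, 0.80]]
(I − A)⁻¹ = adj(I−A) / det(I−A) ≈
  [   1.28713     0.29703]
  [   0.19802     1.58416]
The output multiplier for sector j is the column-j sum of the Leontief inverse (I − A)⁻¹ = adj(I−A) / det(I−A).
Column 1 of adj(I−A): (0.65, 0.10); det(I−A) = 0.5050.
m_1 = (0.65 + 0.10) / 0.5050 = 0.75 / 0.5050 ≈ 1.4851.

m_1 = 1.4851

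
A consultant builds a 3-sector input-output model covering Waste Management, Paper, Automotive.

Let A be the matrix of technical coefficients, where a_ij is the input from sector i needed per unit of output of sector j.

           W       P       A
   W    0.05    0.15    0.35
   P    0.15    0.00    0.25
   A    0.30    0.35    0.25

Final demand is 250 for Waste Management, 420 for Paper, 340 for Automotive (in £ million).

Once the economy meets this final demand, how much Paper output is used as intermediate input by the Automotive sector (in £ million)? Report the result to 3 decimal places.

z_PA = 294.023

I − A =
  [   0.95    -0.15    -0.35]
  [  -0.15     1.00    -0.25]
  [  -0.30    -0.35     0.75]
Cofactors of I−A, C_ij = (−1)^(i+j)·(minor ij) (rows/columns in the sector order above):
  C_11 = (1.00)(0.75) − (-0.25)(-0.35) = 0.6625
  C_12 = −[(-0.15)(0.75) − (-0.25)(-0.30)] = 0.1875
  C_13 = (-0.15)(-0.35) − (1.00)(-0.30) = 0.3525
  C_21 = −[(-0.15)(0.75) − (-0.35)(-0.35)] = 0.2350
  C_22 = (0.95)(0.75) − (-0.35)(-0.30) = 0.6075
  C_23 = −[(0.95)(-0.35) − (-0.15)(-0.30)] = 0.3775
  C_31 = (-0.15)(-0.25) − (-0.35)(1.00) = 0.3875
  C_32 = −[(0.95)(-0.25) − (-0.35)(-0.15)] = 0.2900
  C_33 = (0.95)(1.00) − (-0.15)(-0.15) = 0.9275
det(I−A) = Σ_j (I−A)_1j·C_1j = (0.95)(0.6625) + (-0.15)(0.1875) + (-0.35)(0.3525) = 0.477875
adj(I−A) = Cᵀ =
  [ 0.6625   0.2350   0.3875]
  [ 0.1875   0.6075   0.2900]
  [ 0.3525   0.3775   0.9275]
(I − A)⁻¹ = adj(I−A) / det(I−A) ≈
  [   1.3863     0.4918     0.8109]
  [   0.3924     1.2713     0.6069]
  [   0.7376     0.7900     1.9409]
First solve x = (I − A)⁻¹ d = adj(I−A)·d / det(I−A); in particular x_A = (0.3525·250 + 0.3775·420 + 0.9275·340) / 0.477875 = 562.025 / 0.477875 ≈ 1176.09207.
Intermediate flow from P to A: z_PA = a_PA · x_A = 0.25 × 562.025 / 0.477875 = 140.50625 / 0.477875 ≈ 294.023.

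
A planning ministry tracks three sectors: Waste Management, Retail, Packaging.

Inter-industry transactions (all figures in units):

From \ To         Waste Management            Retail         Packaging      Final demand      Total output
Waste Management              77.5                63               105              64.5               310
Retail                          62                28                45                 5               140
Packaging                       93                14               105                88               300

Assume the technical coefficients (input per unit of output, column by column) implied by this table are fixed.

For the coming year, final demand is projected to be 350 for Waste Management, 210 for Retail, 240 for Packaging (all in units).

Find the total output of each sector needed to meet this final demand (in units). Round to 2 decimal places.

Technical coefficients a_ij = z_ij / X_j:
  a_WW = 77.5/310 = 0.25, a_RW = 62/310 = 0.20, a_PW = 93/310 = 0.30
  a_WR = 63/140 = 0.45, a_RR = 28/140 = 0.20, a_PR = 14/140 = 0.10
  a_WP = 105/300 = 0.35, a_RP = 45/300 = 0.15, a_PP = 105/300 = 0.35
I − A =
  [   0.75    -0.45    -0.35]
  [  -0.20     0.80    -0.15]
  [  -0.30    -0.10     0.65]
Cofactors of I−A, C_ij = (−1)^(i+j)·(minor ij) (rows/columns in the sector order above):
  C_11 = (0.80)(0.65) − (-0.15)(-0.10) = 0.5050
  C_12 = −[(-0.20)(0.65) − (-0.15)(-0.30)] = 0.1750
  C_13 = (-0.20)(-0.10) − (0.80)(-0.30) = 0.2600
  C_21 = −[(-0.45)(0.65) − (-0.35)(-0.10)] = 0.3275
  C_22 = (0.75)(0.65) − (-0.35)(-0.30) = 0.3825
  C_23 = −[(0.75)(-0.10) − (-0.45)(-0.30)] = 0.2100
  C_31 = (-0.45)(-0.15) − (-0.35)(0.80) = 0.3475
  C_32 = −[(0.75)(-0.15) − (-0.35)(-0.20)] = 0.1825
  C_33 = (0.75)(0.80) − (-0.45)(-0.20) = 0.5100
det(I−A) = Σ_j (I−A)_1j·C_1j = (0.75)(0.5050) + (-0.45)(0.1750) + (-0.35)(0.2600) = 0.2090
adj(I−A) = Cᵀ =
  [ 0.5050   0.3275   0.3475]
  [ 0.1750   0.3825   0.1825]
  [ 0.2600   0.2100   0.5100]
(I − A)⁻¹ = adj(I−A) / det(I−A) ≈
  [   2.4163     1.5670     1.6627]
  [   0.8373     1.8301     0.8732]
  [   1.2440     1.0048     2.4402]
x = (I − A)⁻¹ d = adj(I−A)·d / det(I−A), with det(I−A) = 0.2090:
  x_W = (0.5050·350 + 0.3275·210 + 0.3475·240) / 0.2090 = 328.925 / 0.2090 ≈ 1573.80
  x_R = (0.1750·350 + 0.3825·210 + 0.1825·240) / 0.2090 = 185.375 / 0.2090 ≈ 886.96
  x_P = (0.2600·350 + 0.2100·210 + 0.5100·240) / 0.2090 = 257.50 / 0.2090 ≈ 1232.06

x_W = 1573.80, x_R = 886.96, x_P = 1232.06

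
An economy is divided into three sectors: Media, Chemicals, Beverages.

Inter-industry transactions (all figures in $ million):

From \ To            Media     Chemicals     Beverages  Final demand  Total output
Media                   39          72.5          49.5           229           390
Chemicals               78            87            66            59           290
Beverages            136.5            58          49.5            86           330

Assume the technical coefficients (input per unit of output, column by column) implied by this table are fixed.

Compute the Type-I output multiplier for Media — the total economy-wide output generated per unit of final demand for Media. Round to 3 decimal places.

m_1 = 2.722

Technical coefficients a_ij = z_ij / X_j:
  a_11 = 39/390 = 0.10, a_21 = 78/390 = 0.20, a_31 = 136.5/390 = 0.35
  a_12 = 72.5/290 = 0.25, a_22 = 87/290 = 0.30, a_32 = 58/290 = 0.20
  a_13 = 49.5/330 = 0.15, a_23 = 66/330 = 0.20, a_33 = 49.5/330 = 0.15
I − A =
  [   0.90    -0.25    -0.15]
  [  -0.20     0.70    -0.20]
  [  -0.35    -0.20     0.85]
Cofactors of I−A, C_ij = (−1)^(i+j)·(minor ij) (rows/columns in the sector order above):
  C_11 = (0.70)(0.85) − (-0.20)(-0.20) = 0.5550
  C_12 = −[(-0.20)(0.85) − (-0.20)(-0.35)] = 0.2400
  C_13 = (-0.20)(-0.20) − (0.70)(-0.35) = 0.2850
  C_21 = −[(-0.25)(0.85) − (-0.15)(-0.20)] = 0.2425
  C_22 = (0.90)(0.85) − (-0.15)(-0.35) = 0.7125
  C_23 = −[(0.90)(-0.20) − (-0.25)(-0.35)] = 0.2675
  C_31 = (-0.25)(-0.20) − (-0.15)(0.70) = 0.1550
  C_32 = −[(0.90)(-0.20) − (-0.15)(-0.20)] = 0.2100
  C_33 = (0.90)(0.70) − (-0.25)(-0.20) = 0.5800
det(I−A) = Σ_j (I−A)_1j·C_1j = (0.90)(0.5550) + (-0.25)(0.2400) + (-0.15)(0.2850) = 0.39675
adj(I−A) = Cᵀ =
  [ 0.5550   0.2425   0.1550]
  [ 0.2400   0.7125   0.2100]
  [ 0.2850   0.2675   0.5800]
(I − A)⁻¹ = adj(I−A) / det(I−A) ≈
  [   1.3989     0.6112     0.3907]
  [   0.6049     1.7958     0.5293]
  [   0.7183     0.6742     1.4619]
The output multiplier for sector j is the column-j sum of the Leontief inverse (I − A)⁻¹ = adj(I−A) / det(I−A).
Column 1 of adj(I−A): (0.5550, 0.2400, 0.2850); det(I−A) = 0.39675.
m_1 = (0.5550 + 0.2400 + 0.2850) / 0.39675 = 1.08 / 0.39675 ≈ 2.722.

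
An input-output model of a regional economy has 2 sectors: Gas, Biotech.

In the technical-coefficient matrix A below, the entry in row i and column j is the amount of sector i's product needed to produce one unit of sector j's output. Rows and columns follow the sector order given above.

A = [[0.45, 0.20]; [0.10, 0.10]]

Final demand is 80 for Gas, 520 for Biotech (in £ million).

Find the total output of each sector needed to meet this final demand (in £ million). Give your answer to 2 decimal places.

I − A =
  [   0.55    -0.20]
  [  -0.10     0.90]
det(I−A) = (0.55)(0.90) − (-0.20)(-0.10) = 0.4750
adj(I−A) = [[0.90, 0.20], [0.10, 0.55]]
(I − A)⁻¹ = adj(I−A) / det(I−A) ≈
  [   1.8947     0.4211]
  [   0.2105     1.1579]
x = (I − A)⁻¹ d = adj(I−A)·d / det(I−A), with det(I−A) = 0.4750:
  x_G = (0.90·80 + 0.20·520) / 0.4750 = 176.00 / 0.4750 ≈ 370.53
  x_B = (0.10·80 + 0.55·520) / 0.4750 = 294.00 / 0.4750 ≈ 618.95

x_G = 370.53, x_B = 618.95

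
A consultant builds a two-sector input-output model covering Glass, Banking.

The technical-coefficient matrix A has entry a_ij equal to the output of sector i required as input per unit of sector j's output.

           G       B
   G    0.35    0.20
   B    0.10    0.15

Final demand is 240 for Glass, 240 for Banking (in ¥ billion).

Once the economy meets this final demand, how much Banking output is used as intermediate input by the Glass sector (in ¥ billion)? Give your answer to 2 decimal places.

I − A =
  [   0.65    -0.20]
  [  -0.10     0.85]
det(I−A) = (0.65)(0.85) − (-0.20)(-0.10) = 0.5325
adj(I−A) = [[0.85, 0.20], [0.10, 0.65]]
(I − A)⁻¹ = adj(I−A) / det(I−A) ≈
  [   1.5962     0.3756]
  [   0.1878     1.2207]
First solve x = (I − A)⁻¹ d = adj(I−A)·d / det(I−A); in particular x_G = (0.85·240 + 0.20·240) / 0.5325 = 252.00 / 0.5325 ≈ 473.2394.
Intermediate flow from B to G: z_BG = a_BG · x_G = 0.10 × 252.00 / 0.5325 = 25.20 / 0.5325 ≈ 47.32.

z_BG = 47.32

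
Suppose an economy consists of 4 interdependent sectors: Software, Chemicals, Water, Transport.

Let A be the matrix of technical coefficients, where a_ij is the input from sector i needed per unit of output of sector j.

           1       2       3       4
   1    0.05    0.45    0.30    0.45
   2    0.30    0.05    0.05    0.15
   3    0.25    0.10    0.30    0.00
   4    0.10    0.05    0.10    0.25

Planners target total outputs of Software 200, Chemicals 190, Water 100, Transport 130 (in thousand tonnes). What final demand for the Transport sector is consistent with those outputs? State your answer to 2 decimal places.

d_4 = 58.00

I − A =
  [   0.95    -0.45    -0.30    -0.45]
  [  -0.30     0.95    -0.05    -0.15]
  [  -0.25    -0.10     0.70     0.00]
  [  -0.10    -0.05    -0.10     0.75]
d = (I − A) x:
  d_1 = (+0.95)·200 + (-0.45)·190 + (-0.30)·100 + (-0.45)·130 = 16.00
  d_2 = (-0.30)·200 + (+0.95)·190 + (-0.05)·100 + (-0.15)·130 = 96.00
  d_3 = (-0.25)·200 + (-0.10)·190 + (+0.70)·100 + (+0.00)·130 = 1.00
  d_4 = (-0.10)·200 + (-0.05)·190 + (-0.10)·100 + (+0.75)·130 = 58.00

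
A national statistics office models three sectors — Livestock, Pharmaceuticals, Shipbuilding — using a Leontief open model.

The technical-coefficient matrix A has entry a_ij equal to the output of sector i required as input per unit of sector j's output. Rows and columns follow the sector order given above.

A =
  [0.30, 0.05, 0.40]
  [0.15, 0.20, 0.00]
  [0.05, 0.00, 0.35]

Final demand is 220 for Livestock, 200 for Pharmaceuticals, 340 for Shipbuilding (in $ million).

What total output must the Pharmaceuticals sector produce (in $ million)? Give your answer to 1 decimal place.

I − A =
  [   0.70    -0.05    -0.40]
  [  -0.15     0.80     0.00]
  [  -0.05     0.00     0.65]
Cofactors of I−A, C_ij = (−1)^(i+j)·(minor ij) (rows/columns in the sector order above):
  C_11 = (0.80)(0.65) − (0.00)(0.00) = 0.5200
  C_12 = −[(-0.15)(0.65) − (0.00)(-0.05)] = 0.0975
  C_13 = (-0.15)(0.00) − (0.80)(-0.05) = 0.0400
  C_21 = −[(-0.05)(0.65) − (-0.40)(0.00)] = 0.0325
  C_22 = (0.70)(0.65) − (-0.40)(-0.05) = 0.4350
  C_23 = −[(0.70)(0.00) − (-0.05)(-0.05)] = 0.0025
  C_31 = (-0.05)(0.00) − (-0.40)(0.80) = 0.3200
  C_32 = −[(0.70)(0.00) − (-0.40)(-0.15)] = 0.0600
  C_33 = (0.70)(0.80) − (-0.05)(-0.15) = 0.5525
det(I−A) = Σ_j (I−A)_1j·C_1j = (0.70)(0.5200) + (-0.05)(0.0975) + (-0.40)(0.0400) = 0.343125
adj(I−A) = Cᵀ =
  [ 0.5200   0.0325   0.3200]
  [ 0.0975   0.4350   0.0600]
  [ 0.0400   0.0025   0.5525]
(I − A)⁻¹ = adj(I−A) / det(I−A) ≈
  [   1.5155     0.0947     0.9326]
  [   0.2842     1.2678     0.1749]
  [   0.1166     0.0073     1.6102]
x = (I − A)⁻¹ d = adj(I−A)·d / det(I−A), with det(I−A) = 0.343125:
  x_L = (0.5200·220 + 0.0325·200 + 0.3200·340) / 0.343125 = 229.70 / 0.343125 ≈ 669.4
  x_P = (0.0975·220 + 0.4350·200 + 0.0600·340) / 0.343125 = 128.85 / 0.343125 ≈ 375.5
  x_S = (0.0400·220 + 0.0025·200 + 0.5525·340) / 0.343125 = 197.15 / 0.343125 ≈ 574.6

x_P = 375.5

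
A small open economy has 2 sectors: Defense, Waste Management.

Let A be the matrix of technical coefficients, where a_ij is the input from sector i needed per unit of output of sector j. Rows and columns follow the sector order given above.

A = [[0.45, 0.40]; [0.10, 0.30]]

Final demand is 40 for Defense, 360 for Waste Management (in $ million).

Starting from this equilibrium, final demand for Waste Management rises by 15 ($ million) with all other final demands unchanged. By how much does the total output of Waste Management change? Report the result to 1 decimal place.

I − A =
  [   0.55    -0.40]
  [  -0.10     0.70]
det(I−A) = (0.55)(0.70) − (-0.40)(-0.10) = 0.3450
adj(I−A) = [[0.70, 0.40], [0.10, 0.55]]
(I − A)⁻¹ = adj(I−A) / det(I−A) ≈
  [   2.0290     1.1594]
  [   0.2899     1.5942]
Δx = (I − A)⁻¹ Δd with Δd having +15 in the Waste Management component and 0 elsewhere.
So Δx_2 = L_22 · (+15), where L_22 = adj(I−A)_22 / det(I−A) = 0.55 / 0.3450.
Δx_2 = 0.55 × (+15) / 0.3450 = 8.25 / 0.3450 ≈ 23.9.

Δx_2 = 23.9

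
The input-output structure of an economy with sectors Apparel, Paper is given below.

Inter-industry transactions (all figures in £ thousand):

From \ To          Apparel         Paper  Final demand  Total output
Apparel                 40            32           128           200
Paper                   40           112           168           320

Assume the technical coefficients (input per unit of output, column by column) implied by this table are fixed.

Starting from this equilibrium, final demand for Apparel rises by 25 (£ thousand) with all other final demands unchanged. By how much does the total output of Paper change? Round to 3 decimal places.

Δx_P = 10.000

Technical coefficients a_ij = z_ij / X_j:
  a_AA = 40/200 = 0.20, a_PA = 40/200 = 0.20
  a_AP = 32/320 = 0.10, a_PP = 112/320 = 0.35
I − A =
  [   0.80    -0.10]
  [  -0.20     0.65]
det(I−A) = (0.80)(0.65) − (-0.10)(-0.20) = 0.5000
adj(I−A) = [[0.65, 0.10], [0.20, 0.80]]
(I − A)⁻¹ = adj(I−A) / det(I−A) ≈
  [   1.3000     0.2000]
  [   0.4000     1.6000]
Δx = (I − A)⁻¹ Δd with Δd having +25 in the Apparel component and 0 elsewhere.
So Δx_P = L_PA · (+25), where L_PA = adj(I−A)_PA / det(I−A) = 0.20 / 0.5000.
Δx_P = 0.20 × (+25) / 0.5000 = 5.00 / 0.5000 = 10.000.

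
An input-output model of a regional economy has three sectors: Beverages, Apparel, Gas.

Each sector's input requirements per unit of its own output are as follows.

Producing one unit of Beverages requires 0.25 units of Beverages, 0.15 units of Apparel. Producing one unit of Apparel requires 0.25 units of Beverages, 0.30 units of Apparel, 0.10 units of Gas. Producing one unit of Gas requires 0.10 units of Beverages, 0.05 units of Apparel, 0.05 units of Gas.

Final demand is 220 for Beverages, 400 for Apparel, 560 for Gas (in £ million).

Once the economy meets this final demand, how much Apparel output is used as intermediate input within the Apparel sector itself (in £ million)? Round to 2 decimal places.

z_AA = 226.54

I − A =
  [   0.75    -0.25    -0.10]
  [  -0.15     0.70    -0.05]
  [   0.00    -0.10     0.95]
Cofactors of I−A, C_ij = (−1)^(i+j)·(minor ij) (rows/columns in the sector order above):
  C_11 = (0.70)(0.95) − (-0.05)(-0.10) = 0.6600
  C_12 = −[(-0.15)(0.95) − (-0.05)(0.00)] = 0.1425
  C_13 = (-0.15)(-0.10) − (0.70)(0.00) = 0.0150
  C_21 = −[(-0.25)(0.95) − (-0.10)(-0.10)] = 0.2475
  C_22 = (0.75)(0.95) − (-0.10)(0.00) = 0.7125
  C_23 = −[(0.75)(-0.10) − (-0.25)(0.00)] = 0.0750
  C_31 = (-0.25)(-0.05) − (-0.10)(0.70) = 0.0825
  C_32 = −[(0.75)(-0.05) − (-0.10)(-0.15)] = 0.0525
  C_33 = (0.75)(0.70) − (-0.25)(-0.15) = 0.4875
det(I−A) = Σ_j (I−A)_1j·C_1j = (0.75)(0.6600) + (-0.25)(0.1425) + (-0.10)(0.0150) = 0.457875
adj(I−A) = Cᵀ =
  [ 0.6600   0.2475   0.0825]
  [ 0.1425   0.7125   0.0525]
  [ 0.0150   0.0750   0.4875]
(I − A)⁻¹ = adj(I−A) / det(I−A) ≈
  [   1.4414     0.5405     0.1802]
  [   0.3112     1.5561     0.1147]
  [   0.0328     0.1638     1.0647]
First solve x = (I − A)⁻¹ d = adj(I−A)·d / det(I−A); in particular x_A = (0.1425·220 + 0.7125·400 + 0.0525·560) / 0.457875 = 345.75 / 0.457875 ≈ 755.1188.
Intermediate flow from A to A: z_AA = a_AA · x_A = 0.30 × 345.75 / 0.457875 = 103.725 / 0.457875 ≈ 226.54.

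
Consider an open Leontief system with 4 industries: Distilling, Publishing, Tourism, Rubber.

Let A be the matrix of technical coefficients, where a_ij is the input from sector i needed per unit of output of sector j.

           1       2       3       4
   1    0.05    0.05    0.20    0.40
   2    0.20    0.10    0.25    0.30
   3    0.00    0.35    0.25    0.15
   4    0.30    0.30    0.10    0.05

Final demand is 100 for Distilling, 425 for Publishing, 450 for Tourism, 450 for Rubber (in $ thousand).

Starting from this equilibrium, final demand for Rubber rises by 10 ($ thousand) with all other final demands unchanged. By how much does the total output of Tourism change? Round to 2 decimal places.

I − A =
  [   0.95    -0.05    -0.20    -0.40]
  [  -0.20     0.90    -0.25    -0.30]
  [   0.00    -0.35     0.75    -0.15]
  [  -0.30    -0.30    -0.10     0.95]
Compute the cofactors C_ij = (−1)^(i+j)·(3×3 minor ij) of I−A; the adjugate is their transpose:
adj(I−A) = Cᵀ =
  [ 0.455375   0.214375   0.232375   0.296125]
  [ 0.218250   0.563625   0.288125   0.315375]
  [ 0.147500   0.318875   0.580750   0.254500]
  [ 0.228250   0.279250   0.225500   0.536625]
det(I−A) = Σ_j (I−A)_1j·C_1j = (0.95)(0.455375) + (-0.05)(0.218250) + (-0.20)(0.147500) + (-0.40)(0.228250) = 0.30089375
(I − A)⁻¹ = adj(I−A) / det(I−A) ≈
  [   1.5134     0.7125     0.7723     0.9842]
  [   0.7253     1.8732     0.9576     1.0481]
  [   0.4902     1.0598     1.9301     0.8458]
  [   0.7586     0.9281     0.7494     1.7834]
Δx = (I − A)⁻¹ Δd with Δd having +10 in the Rubber component and 0 elsewhere.
So Δx_3 = L_34 · (+10), where L_34 = adj(I−A)_34 / det(I−A) = 0.254500 / 0.30089375.
Δx_3 = 0.254500 × (+10) / 0.30089375 = 2.545 / 0.30089375 ≈ 8.46.

Δx_3 = 8.46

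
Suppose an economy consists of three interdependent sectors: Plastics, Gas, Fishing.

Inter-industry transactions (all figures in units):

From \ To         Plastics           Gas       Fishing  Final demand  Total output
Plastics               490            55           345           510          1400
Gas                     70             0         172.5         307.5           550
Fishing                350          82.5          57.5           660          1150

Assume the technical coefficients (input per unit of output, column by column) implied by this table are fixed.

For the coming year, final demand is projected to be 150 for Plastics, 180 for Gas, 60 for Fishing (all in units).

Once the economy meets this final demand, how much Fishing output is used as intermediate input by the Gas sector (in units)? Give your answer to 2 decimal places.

Technical coefficients a_ij = z_ij / X_j:
  a_11 = 490/1400 = 0.35, a_21 = 70/1400 = 0.05, a_31 = 350/1400 = 0.25
  a_12 = 55/550 = 0.10, a_22 = 0/550 = 0.00, a_32 = 82.5/550 = 0.15
  a_13 = 345/1150 = 0.30, a_23 = 172.5/1150 = 0.15, a_33 = 57.5/1150 = 0.05
I − A =
  [   0.65    -0.10    -0.30]
  [  -0.05     1.00    -0.15]
  [  -0.25    -0.15     0.95]
Cofactors of I−A, C_ij = (−1)^(i+j)·(minor ij) (rows/columns in the sector order above):
  C_11 = (1.00)(0.95) − (-0.15)(-0.15) = 0.9275
  C_12 = −[(-0.05)(0.95) − (-0.15)(-0.25)] = 0.0850
  C_13 = (-0.05)(-0.15) − (1.00)(-0.25) = 0.2575
  C_21 = −[(-0.10)(0.95) − (-0.30)(-0.15)] = 0.1400
  C_22 = (0.65)(0.95) − (-0.30)(-0.25) = 0.5425
  C_23 = −[(0.65)(-0.15) − (-0.10)(-0.25)] = 0.1225
  C_31 = (-0.10)(-0.15) − (-0.30)(1.00) = 0.3150
  C_32 = −[(0.65)(-0.15) − (-0.30)(-0.05)] = 0.1125
  C_33 = (0.65)(1.00) − (-0.10)(-0.05) = 0.6450
det(I−A) = Σ_j (I−A)_1j·C_1j = (0.65)(0.9275) + (-0.10)(0.0850) + (-0.30)(0.2575) = 0.517125
adj(I−A) = Cᵀ =
  [ 0.9275   0.1400   0.3150]
  [ 0.0850   0.5425   0.1125]
  [ 0.2575   0.1225   0.6450]
(I − A)⁻¹ = adj(I−A) / det(I−A) ≈
  [   1.7936     0.2707     0.6091]
  [   0.1644     1.0491     0.2175]
  [   0.4979     0.2369     1.2473]
First solve x = (I − A)⁻¹ d = adj(I−A)·d / det(I−A); in particular x_2 = (0.0850·150 + 0.5425·180 + 0.1125·60) / 0.517125 = 117.15 / 0.517125 ≈ 226.5410.
Intermediate flow from 3 to 2: z_32 = a_32 · x_2 = 0.15 × 117.15 / 0.517125 = 17.5725 / 0.517125 ≈ 33.98.

z_32 = 33.98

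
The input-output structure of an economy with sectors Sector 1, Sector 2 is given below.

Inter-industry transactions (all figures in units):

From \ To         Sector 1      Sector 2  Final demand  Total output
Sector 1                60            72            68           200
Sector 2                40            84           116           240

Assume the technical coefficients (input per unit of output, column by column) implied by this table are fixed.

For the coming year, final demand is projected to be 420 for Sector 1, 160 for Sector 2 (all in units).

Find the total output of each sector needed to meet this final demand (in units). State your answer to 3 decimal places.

Technical coefficients a_ij = z_ij / X_j:
  a_11 = 60/200 = 0.30, a_21 = 40/200 = 0.20
  a_12 = 72/240 = 0.30, a_22 = 84/240 = 0.35
I − A =
  [   0.70    -0.30]
  [  -0.20     0.65]
det(I−A) = (0.70)(0.65) − (-0.30)(-0.20) = 0.3950
adj(I−A) = [[0.65, 0.30], [0.20, 0.70]]
(I − A)⁻¹ = adj(I−A) / det(I−A) ≈
  [   1.6456     0.7595]
  [   0.5063     1.7722]
x = (I − A)⁻¹ d = adj(I−A)·d / det(I−A), with det(I−A) = 0.3950:
  x_1 = (0.65·420 + 0.30·160) / 0.3950 = 321.00 / 0.3950 ≈ 812.658
  x_2 = (0.20·420 + 0.70·160) / 0.3950 = 196.00 / 0.3950 ≈ 496.203

x_1 = 812.658, x_2 = 496.203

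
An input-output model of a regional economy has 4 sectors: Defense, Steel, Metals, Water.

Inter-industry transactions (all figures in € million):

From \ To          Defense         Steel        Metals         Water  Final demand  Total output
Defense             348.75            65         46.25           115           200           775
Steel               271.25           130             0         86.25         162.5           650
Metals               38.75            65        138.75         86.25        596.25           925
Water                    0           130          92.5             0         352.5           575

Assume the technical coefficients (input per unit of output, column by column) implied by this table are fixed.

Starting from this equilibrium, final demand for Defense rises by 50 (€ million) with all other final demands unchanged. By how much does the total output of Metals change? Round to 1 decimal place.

Technical coefficients a_ij = z_ij / X_j:
  a_11 = 348.75/775 = 0.45, a_21 = 271.25/775 = 0.35, a_31 = 38.75/775 = 0.05, a_41 = 0/775 = 0.00
  a_12 = 65/650 = 0.10, a_22 = 130/650 = 0.20, a_32 = 65/650 = 0.10, a_42 = 130/650 = 0.20
  a_13 = 46.25/925 = 0.05, a_23 = 0/925 = 0.00, a_33 = 138.75/925 = 0.15, a_43 = 92.5/925 = 0.10
  a_14 = 115/575 = 0.20, a_24 = 86.25/575 = 0.15, a_34 = 86.25/575 = 0.15, a_44 = 0/575 = 0.00
I − A =
  [   0.55    -0.10    -0.05    -0.20]
  [  -0.35     0.80     0.00    -0.15]
  [  -0.05    -0.10     0.85    -0.15]
  [   0.00    -0.20    -0.10     1.00]
Compute the cofactors C_ij = (−1)^(i+j)·(3×3 minor ij) of I−A; the adjugate is their transpose:
adj(I−A) = Cᵀ =
  [ 0.641000   0.126000   0.056000   0.155500]
  [ 0.293000   0.455750   0.032750   0.131875]
  [ 0.084000   0.078500   0.374500   0.084750]
  [ 0.067000   0.099000   0.044000   0.340500]
det(I−A) = Σ_j (I−A)_1j·C_1j = (0.55)(0.641000) + (-0.10)(0.293000) + (-0.05)(0.084000) + (-0.20)(0.067000) = 0.30565
(I − A)⁻¹ = adj(I−A) / det(I−A) ≈
  [   2.0972     0.4122     0.1832     0.5088]
  [   0.9586     1.4911     0.1071     0.4315]
  [   0.2748     0.2568     1.2253     0.2773]
  [   0.2192     0.3239     0.1440     1.1140]
Δx = (I − A)⁻¹ Δd with Δd having +50 in the Defense component and 0 elsewhere.
So Δx_3 = L_31 · (+50), where L_31 = adj(I−A)_31 / det(I−A) = 0.084000 / 0.30565.
Δx_3 = 0.084000 × (+50) / 0.30565 = 4.20 / 0.30565 ≈ 13.7.

Δx_3 = 13.7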